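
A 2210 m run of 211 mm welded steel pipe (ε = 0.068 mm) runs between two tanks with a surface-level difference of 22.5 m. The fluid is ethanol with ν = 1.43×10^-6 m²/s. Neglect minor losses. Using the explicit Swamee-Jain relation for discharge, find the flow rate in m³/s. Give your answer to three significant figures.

Q ≈ 0.0541 m³/s

Swamee-Jain (Type II): Q = -0.965·√(gD⁵h_f/L)·ln[ε/(3.7D) + √(3.17ν²L/(gD³h_f))]
√(gD⁵h_f/L) = √(9.81·0.211⁵·22.5/2210) = 0.006463
ε/(3.7D) = 8.71×10^-5; √(3.17ν²L/(gD³h_f)) = 8.31×10^-5
Q = -0.965·0.006463·ln(1.702×10^-4) = 0.05413 m³/s
Check: V = 1.55 m/s, Re = 2.28×10^5, f = 0.01767, h_f = 22.6 m ≈ 22.5 m ✓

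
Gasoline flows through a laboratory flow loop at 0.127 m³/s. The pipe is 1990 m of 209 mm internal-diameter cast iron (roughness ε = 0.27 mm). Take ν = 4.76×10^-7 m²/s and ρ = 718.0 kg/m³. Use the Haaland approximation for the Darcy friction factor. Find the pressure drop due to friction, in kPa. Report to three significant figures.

V = 4Q/(πD²) = 4·0.127/(π·0.209²) = 3.702 m/s
Re = VD/ν = 3.702·0.209/4.76×10^-7 = 1.63×10^6 → turbulent
ε/D = 0.27/209 = 0.00129
Haaland: f = 0.02110
h_f = f(L/D)V²/(2g) = 0.02110·(1990/0.209)·3.702²/(2·9.81) = 140.3 m
Δp = ρg·h_f = 718.0·9.81·140.3 = 988.3 kPa

Δp ≈ 988 kPa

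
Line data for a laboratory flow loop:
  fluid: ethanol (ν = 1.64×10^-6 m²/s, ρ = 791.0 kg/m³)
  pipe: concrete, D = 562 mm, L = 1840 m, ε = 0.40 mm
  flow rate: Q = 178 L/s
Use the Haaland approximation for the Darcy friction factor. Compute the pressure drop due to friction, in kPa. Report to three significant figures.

Δp ≈ 12.9 kPa

V = 4Q/(πD²) = 4·0.178/(π·0.562²) = 0.7176 m/s
Re = VD/ν = 0.7176·0.562/1.64×10^-6 = 2.46×10^5 → turbulent
ε/D = 0.40/562 = 7.12×10^-4
Haaland: f = 0.01942
h_f = f(L/D)V²/(2g) = 0.01942·(1840/0.562)·0.7176²/(2·9.81) = 1.669 m
Δp = ρg·h_f = 791.0·9.81·1.669 = 12.95 kPa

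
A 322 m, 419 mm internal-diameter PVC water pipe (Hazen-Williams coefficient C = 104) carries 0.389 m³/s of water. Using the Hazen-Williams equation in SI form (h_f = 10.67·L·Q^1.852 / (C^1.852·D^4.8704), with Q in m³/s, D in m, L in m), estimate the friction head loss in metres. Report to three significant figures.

h_f = 10.67·322·0.389^1.852 / (104^1.852·0.419^4.8704) = 7.604 m

h_f ≈ 7.60 m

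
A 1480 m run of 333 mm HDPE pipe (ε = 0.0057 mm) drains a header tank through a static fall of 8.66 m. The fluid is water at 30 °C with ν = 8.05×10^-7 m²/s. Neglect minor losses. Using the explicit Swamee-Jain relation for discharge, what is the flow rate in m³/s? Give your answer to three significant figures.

Q ≈ 0.151 m³/s

Swamee-Jain (Type II): Q = -0.965·√(gD⁵h_f/L)·ln[ε/(3.7D) + √(3.17ν²L/(gD³h_f))]
√(gD⁵h_f/L) = √(9.81·0.333⁵·8.66/1480) = 0.01533
ε/(3.7D) = 4.63×10^-6; √(3.17ν²L/(gD³h_f)) = 3.11×10^-5
Q = -0.965·0.01533·ln(3.576×10^-5) = 0.1515 m³/s
Check: V = 1.74 m/s, Re = 7.19×10^5, f = 0.01262, h_f = 8.65 m ≈ 8.66 m ✓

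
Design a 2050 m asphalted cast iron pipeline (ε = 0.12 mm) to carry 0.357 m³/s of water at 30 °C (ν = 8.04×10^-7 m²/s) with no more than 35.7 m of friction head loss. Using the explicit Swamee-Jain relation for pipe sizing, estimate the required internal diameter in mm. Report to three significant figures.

Swamee-Jain (Type III): D = 0.66·[ε^1.25·(LQ²/(gh_f))^4.75 + ν·Q^9.4·(L/(gh_f))^5.2]^0.04
LQ²/(gh_f) = 0.7460; L/(gh_f) = 5.854
Term 1 = ε^1.25·(…)^4.75 = 3.12×10^-6; Term 2 = ν·Q^9.4·(…)^5.2 = 4.91×10^-7
D = 0.66·(3.12×10^-6 + 4.91×10^-7)^0.04 = 0.3998 m = 400 mm
Check: V = 2.84 m/s, Re = 1.41×10^6, f = 0.01555, h_f = 32.9 m ≈ 35.7 m ✓

D ≈ 400 mm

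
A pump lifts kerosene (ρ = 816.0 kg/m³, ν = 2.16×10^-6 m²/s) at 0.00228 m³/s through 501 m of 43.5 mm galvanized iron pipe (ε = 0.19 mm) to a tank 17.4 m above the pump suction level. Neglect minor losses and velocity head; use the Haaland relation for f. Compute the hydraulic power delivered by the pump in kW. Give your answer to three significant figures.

P_hyd ≈ 1.12 kW

V = 4Q/(πD²) = 1.534 m/s; Re = 3.09×10^4; ε/D = 0.00437; f = 0.03202
h_f = f(L/D)V²/2g = 44.24 m
Total head H = z + h_f = 17.4 + 44.24 = 61.64 m
P_hyd = ρgQH = 816.0·9.81·0.00228·61.64 = 1.125 kW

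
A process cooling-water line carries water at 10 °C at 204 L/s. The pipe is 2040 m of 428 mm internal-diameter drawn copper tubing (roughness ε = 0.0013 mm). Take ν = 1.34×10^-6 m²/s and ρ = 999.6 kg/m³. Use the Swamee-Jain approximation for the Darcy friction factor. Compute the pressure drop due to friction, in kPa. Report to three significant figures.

Δp ≈ 64.0 kPa

V = 4Q/(πD²) = 4·0.204/(π·0.428²) = 1.418 m/s
Re = VD/ν = 1.418·0.428/1.34×10^-6 = 4.53×10^5 → turbulent
ε/D = 0.0013/428 = 3.04×10^-6
Swamee-Jain: f = 0.01337
h_f = f(L/D)V²/(2g) = 0.01337·(2040/0.428)·1.418²/(2·9.81) = 6.531 m
Δp = ρg·h_f = 999.6·9.81·6.531 = 64.04 kPa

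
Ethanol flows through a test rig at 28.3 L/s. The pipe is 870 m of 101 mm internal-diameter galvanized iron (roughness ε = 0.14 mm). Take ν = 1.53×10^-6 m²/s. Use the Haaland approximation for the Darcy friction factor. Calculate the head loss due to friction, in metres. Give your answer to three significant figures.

h_f ≈ 122 m

V = 4Q/(πD²) = 4·0.0283/(π·0.101²) = 3.532 m/s
Re = VD/ν = 3.532·0.101/1.53×10^-6 = 2.33×10^5 → turbulent
ε/D = 0.14/101 = 0.00139
Haaland: f = 0.02220
h_f = f(L/D)V²/(2g) = 0.02220·(870/0.101)·3.532²/(2·9.81) = 121.6 m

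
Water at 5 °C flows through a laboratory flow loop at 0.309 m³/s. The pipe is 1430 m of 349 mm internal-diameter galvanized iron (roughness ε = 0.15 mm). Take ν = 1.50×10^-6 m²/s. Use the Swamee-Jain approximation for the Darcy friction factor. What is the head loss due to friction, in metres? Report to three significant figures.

h_f ≈ 37.0 m

V = 4Q/(πD²) = 4·0.309/(π·0.349²) = 3.230 m/s
Re = VD/ν = 3.230·0.349/1.50×10^-6 = 7.52×10^5 → turbulent
ε/D = 0.15/349 = 4.30×10^-4
Swamee-Jain: f = 0.01699
h_f = f(L/D)V²/(2g) = 0.01699·(1430/0.349)·3.230²/(2·9.81) = 37.01 m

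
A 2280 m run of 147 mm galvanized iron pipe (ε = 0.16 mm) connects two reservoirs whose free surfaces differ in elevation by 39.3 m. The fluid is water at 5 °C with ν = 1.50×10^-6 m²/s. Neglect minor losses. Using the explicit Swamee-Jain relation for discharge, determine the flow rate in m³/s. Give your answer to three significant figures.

Swamee-Jain (Type II): Q = -0.965·√(gD⁵h_f/L)·ln[ε/(3.7D) + √(3.17ν²L/(gD³h_f))]
√(gD⁵h_f/L) = √(9.81·0.147⁵·39.3/2280) = 0.003407
ε/(3.7D) = 2.94×10^-4; √(3.17ν²L/(gD³h_f)) = 1.15×10^-4
Q = -0.965·0.003407·ln(4.094×10^-4) = 0.02565 m³/s
Check: V = 1.51 m/s, Re = 1.48×10^5, f = 0.02195, h_f = 39.6 m ≈ 39.3 m ✓

Q ≈ 0.0256 m³/s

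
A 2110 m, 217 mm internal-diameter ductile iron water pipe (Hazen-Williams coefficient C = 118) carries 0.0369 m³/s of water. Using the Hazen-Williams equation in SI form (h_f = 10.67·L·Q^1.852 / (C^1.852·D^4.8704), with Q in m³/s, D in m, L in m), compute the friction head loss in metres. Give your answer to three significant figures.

h_f = 10.67·2110·0.0369^1.852 / (118^1.852·0.217^4.8704) = 12.39 m

h_f ≈ 12.4 m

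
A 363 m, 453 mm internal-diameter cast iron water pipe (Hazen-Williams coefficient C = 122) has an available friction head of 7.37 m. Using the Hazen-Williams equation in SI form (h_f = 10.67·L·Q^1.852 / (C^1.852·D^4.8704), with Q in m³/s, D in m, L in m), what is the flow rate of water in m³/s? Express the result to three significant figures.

Rearranging: Q = [h_f·C^1.852·D^4.8704 / (10.67·L)]^(1/1.852)
Q = [7.37·122^1.852·0.453^4.8704 / (10.67·363)]^0.540 = 0.5164 m³/s

Q ≈ 0.516 m³/s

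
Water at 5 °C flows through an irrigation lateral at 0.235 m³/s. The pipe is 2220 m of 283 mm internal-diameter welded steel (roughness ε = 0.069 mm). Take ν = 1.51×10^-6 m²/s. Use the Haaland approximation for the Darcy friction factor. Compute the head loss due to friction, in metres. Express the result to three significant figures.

h_f ≈ 85.6 m

V = 4Q/(πD²) = 4·0.235/(π·0.283²) = 3.736 m/s
Re = VD/ν = 3.736·0.283/1.51×10^-6 = 7.00×10^5 → turbulent
ε/D = 0.069/283 = 2.44×10^-4
Haaland: f = 0.01534
h_f = f(L/D)V²/(2g) = 0.01534·(2220/0.283)·3.736²/(2·9.81) = 85.61 m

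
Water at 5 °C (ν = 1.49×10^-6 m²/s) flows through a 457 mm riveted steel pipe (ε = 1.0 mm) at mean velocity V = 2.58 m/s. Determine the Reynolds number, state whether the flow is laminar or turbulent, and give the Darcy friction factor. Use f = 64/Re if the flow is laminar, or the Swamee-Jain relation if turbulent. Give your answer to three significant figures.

Re ≈ 7.91×10^5; turbulent; f ≈ 0.0243

Re = VD/ν = 2.580·0.457/1.49×10^-6 = 7.91×10^5
Re > 4000 → turbulent; ε/D = 0.00219
Swamee-Jain: f = 0.02429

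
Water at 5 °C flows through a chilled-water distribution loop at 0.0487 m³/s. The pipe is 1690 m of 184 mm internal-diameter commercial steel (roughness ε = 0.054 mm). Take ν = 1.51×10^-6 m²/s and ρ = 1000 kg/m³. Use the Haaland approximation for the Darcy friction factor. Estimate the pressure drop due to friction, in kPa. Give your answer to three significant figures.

V = 4Q/(πD²) = 4·0.0487/(π·0.184²) = 1.831 m/s
Re = VD/ν = 1.831·0.184/1.51×10^-6 = 2.23×10^5 → turbulent
ε/D = 0.054/184 = 2.93×10^-4
Haaland: f = 0.01726
h_f = f(L/D)V²/(2g) = 0.01726·(1690/0.184)·1.831²/(2·9.81) = 27.10 m
Δp = ρg·h_f = 1000·9.81·27.10 = 265.8 kPa

Δp ≈ 266 kPa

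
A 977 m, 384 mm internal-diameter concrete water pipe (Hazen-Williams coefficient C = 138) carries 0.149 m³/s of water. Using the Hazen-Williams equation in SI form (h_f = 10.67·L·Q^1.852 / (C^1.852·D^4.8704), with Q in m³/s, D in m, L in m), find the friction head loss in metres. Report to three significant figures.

h_f = 10.67·977·0.149^1.852 / (138^1.852·0.384^4.8704) = 3.534 m

h_f ≈ 3.53 m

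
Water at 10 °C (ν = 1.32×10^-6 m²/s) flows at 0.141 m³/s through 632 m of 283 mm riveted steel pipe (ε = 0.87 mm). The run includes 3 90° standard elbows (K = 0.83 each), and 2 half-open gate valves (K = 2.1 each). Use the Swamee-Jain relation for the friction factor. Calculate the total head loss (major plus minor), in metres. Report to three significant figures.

V = 4Q/(πD²) = 2.242 m/s; V²/2g = 0.2561 m
Re = 4.81×10^5, ε/D = 0.00307 → f = 0.02673 (Swamee-Jain)
Major: h_f = f(L/D)·V²/2g = 0.02673·2233·0.2561 = 15.29 m
Minor: ΣK = 6.69; h_m = ΣK·V²/2g = 1.713 m
Total H_L = 15.29 + 1.713 = 17.00 m

H_L ≈ 17.0 m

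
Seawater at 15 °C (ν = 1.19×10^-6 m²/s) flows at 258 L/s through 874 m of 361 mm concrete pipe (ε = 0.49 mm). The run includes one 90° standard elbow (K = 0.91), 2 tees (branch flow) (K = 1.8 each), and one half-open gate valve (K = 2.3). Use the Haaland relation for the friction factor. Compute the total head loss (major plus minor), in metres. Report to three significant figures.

V = 4Q/(πD²) = 2.521 m/s; V²/2g = 0.3238 m
Re = 7.65×10^5, ε/D = 0.00136 → f = 0.02150 (Haaland)
Major: h_f = f(L/D)·V²/2g = 0.02150·2421·0.3238 = 16.86 m
Minor: ΣK = 6.81; h_m = ΣK·V²/2g = 2.205 m
Total H_L = 16.86 + 2.205 = 19.06 m

H_L ≈ 19.1 m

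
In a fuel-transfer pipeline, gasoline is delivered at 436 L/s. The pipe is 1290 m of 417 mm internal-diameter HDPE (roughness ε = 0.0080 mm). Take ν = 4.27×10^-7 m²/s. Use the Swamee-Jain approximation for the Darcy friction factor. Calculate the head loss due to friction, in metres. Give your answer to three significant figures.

V = 4Q/(πD²) = 4·0.436/(π·0.417²) = 3.192 m/s
Re = VD/ν = 3.192·0.417/4.27×10^-7 = 3.12×10^6 → turbulent
ε/D = 0.0080/417 = 1.92×10^-5
Swamee-Jain: f = 0.01053
h_f = f(L/D)V²/(2g) = 0.01053·(1290/0.417)·3.192²/(2·9.81) = 16.92 m

h_f ≈ 16.9 m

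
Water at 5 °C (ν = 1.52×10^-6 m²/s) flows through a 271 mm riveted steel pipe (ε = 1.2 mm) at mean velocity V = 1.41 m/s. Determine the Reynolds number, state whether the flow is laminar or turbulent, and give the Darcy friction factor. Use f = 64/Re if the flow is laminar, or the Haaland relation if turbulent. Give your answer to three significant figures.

Re ≈ 2.51×10^5; turbulent; f ≈ 0.0297

Re = VD/ν = 1.410·0.271/1.52×10^-6 = 2.51×10^5
Re > 4000 → turbulent; ε/D = 0.00443
Haaland: f = 0.02971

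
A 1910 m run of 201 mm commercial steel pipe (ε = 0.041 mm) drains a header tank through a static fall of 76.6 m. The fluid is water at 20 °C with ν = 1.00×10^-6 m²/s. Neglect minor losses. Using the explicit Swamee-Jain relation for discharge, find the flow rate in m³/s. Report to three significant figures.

Q ≈ 0.103 m³/s

Swamee-Jain (Type II): Q = -0.965·√(gD⁵h_f/L)·ln[ε/(3.7D) + √(3.17ν²L/(gD³h_f))]
√(gD⁵h_f/L) = √(9.81·0.201⁵·76.6/1910) = 0.01136
ε/(3.7D) = 5.51×10^-5; √(3.17ν²L/(gD³h_f)) = 3.15×10^-5
Q = -0.965·0.01136·ln(8.663×10^-5) = 0.1026 m³/s
Check: V = 3.23 m/s, Re = 6.50×10^5, f = 0.01523, h_f = 77.0 m ≈ 76.6 m ✓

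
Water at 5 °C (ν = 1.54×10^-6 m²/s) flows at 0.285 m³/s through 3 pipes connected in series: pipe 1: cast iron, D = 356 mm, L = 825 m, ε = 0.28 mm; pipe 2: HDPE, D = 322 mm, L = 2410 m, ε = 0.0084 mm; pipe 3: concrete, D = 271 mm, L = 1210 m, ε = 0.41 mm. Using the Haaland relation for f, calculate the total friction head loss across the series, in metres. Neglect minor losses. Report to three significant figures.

Pipe 1: V = 2.863 m/s, Re = 6.62×10^5, ε/D = 7.87×10^-4, f = 0.01905, h_1 = f(L/D)V²/2g = 18.44 m
Pipe 2: V = 3.500 m/s, Re = 7.32×10^5, ε/D = 2.61×10^-5, f = 0.01262, h_2 = f(L/D)V²/2g = 58.97 m
Pipe 3: V = 4.941 m/s, Re = 8.69×10^5, ε/D = 0.00151, f = 0.02205, h_3 = f(L/D)V²/2g = 122.5 m
Series → Q common, losses add: H = Σh = 199.9 m

H ≈ 200 m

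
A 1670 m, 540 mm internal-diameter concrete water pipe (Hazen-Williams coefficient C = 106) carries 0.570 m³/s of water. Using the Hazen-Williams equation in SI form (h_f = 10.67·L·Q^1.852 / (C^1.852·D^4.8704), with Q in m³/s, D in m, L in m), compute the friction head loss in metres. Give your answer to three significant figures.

h_f = 10.67·1670·0.570^1.852 / (106^1.852·0.540^4.8704) = 22.45 m

h_f ≈ 22.5 m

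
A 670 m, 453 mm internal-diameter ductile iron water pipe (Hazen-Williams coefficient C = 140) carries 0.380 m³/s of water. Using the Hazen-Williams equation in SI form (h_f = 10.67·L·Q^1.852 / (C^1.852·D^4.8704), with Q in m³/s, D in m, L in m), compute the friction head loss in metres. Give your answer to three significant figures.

h_f = 10.67·670·0.380^1.852 / (140^1.852·0.453^4.8704) = 5.975 m

h_f ≈ 5.97 m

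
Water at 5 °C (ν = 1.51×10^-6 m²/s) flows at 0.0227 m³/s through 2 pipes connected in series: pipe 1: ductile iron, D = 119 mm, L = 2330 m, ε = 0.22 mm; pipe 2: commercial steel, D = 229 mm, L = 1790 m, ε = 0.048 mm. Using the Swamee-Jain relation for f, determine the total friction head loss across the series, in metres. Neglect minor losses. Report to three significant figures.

Pipe 1: V = 2.041 m/s, Re = 1.61×10^5, ε/D = 0.00185, f = 0.02428, h_1 = f(L/D)V²/2g = 100.9 m
Pipe 2: V = 0.5511 m/s, Re = 8.36×10^4, ε/D = 2.10×10^-4, f = 0.01963, h_2 = f(L/D)V²/2g = 2.376 m
Series → Q common, losses add: H = Σh = 103.3 m

H ≈ 103 m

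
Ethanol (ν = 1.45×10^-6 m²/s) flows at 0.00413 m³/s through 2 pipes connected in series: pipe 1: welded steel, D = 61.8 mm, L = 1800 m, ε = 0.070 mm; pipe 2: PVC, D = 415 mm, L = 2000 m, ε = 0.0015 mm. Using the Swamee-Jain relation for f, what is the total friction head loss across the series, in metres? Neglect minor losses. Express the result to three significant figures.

Pipe 1: V = 1.377 m/s, Re = 5.87×10^4, ε/D = 0.00113, f = 0.02408, h_1 = f(L/D)V²/2g = 67.76 m
Pipe 2: V = 0.03053 m/s, Re = 8740, ε/D = 3.61×10^-6, f = 0.03216, h_2 = f(L/D)V²/2g = 0.007364 m
Series → Q common, losses add: H = Σh = 67.77 m

H ≈ 67.8 m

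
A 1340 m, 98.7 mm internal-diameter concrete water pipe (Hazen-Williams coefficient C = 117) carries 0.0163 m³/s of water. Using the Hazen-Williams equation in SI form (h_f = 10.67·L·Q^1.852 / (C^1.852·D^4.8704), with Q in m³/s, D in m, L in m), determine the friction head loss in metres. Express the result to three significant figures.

h_f = 10.67·1340·0.0163^1.852 / (117^1.852·0.0987^4.8704) = 81.67 m

h_f ≈ 81.7 m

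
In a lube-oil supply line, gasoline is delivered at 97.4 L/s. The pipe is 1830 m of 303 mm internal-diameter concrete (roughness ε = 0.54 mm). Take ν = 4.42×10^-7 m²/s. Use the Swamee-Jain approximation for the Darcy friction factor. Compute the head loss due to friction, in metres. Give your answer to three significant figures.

h_f ≈ 12.9 m

V = 4Q/(πD²) = 4·0.0974/(π·0.303²) = 1.351 m/s
Re = VD/ν = 1.351·0.303/4.42×10^-7 = 9.26×10^5 → turbulent
ε/D = 0.54/303 = 0.00178
Swamee-Jain: f = 0.02302
h_f = f(L/D)V²/(2g) = 0.02302·(1830/0.303)·1.351²/(2·9.81) = 12.93 m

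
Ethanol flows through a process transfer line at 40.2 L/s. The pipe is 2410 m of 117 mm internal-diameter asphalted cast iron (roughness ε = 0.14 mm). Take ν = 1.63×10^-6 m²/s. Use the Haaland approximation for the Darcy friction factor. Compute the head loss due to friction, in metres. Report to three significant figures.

V = 4Q/(πD²) = 4·0.0402/(π·0.117²) = 3.739 m/s
Re = VD/ν = 3.739·0.117/1.63×10^-6 = 2.68×10^5 → turbulent
ε/D = 0.14/117 = 0.00120
Haaland: f = 0.02140
h_f = f(L/D)V²/(2g) = 0.02140·(2410/0.117)·3.739²/(2·9.81) = 314.1 m

h_f ≈ 314 m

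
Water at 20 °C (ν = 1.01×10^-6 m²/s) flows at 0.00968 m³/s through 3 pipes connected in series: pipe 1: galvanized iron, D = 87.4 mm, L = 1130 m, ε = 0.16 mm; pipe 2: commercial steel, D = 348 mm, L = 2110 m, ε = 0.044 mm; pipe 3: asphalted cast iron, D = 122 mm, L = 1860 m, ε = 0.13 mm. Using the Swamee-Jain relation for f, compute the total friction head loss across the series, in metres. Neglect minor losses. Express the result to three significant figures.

Pipe 1: V = 1.613 m/s, Re = 1.40×10^5, ε/D = 0.00183, f = 0.02440, h_1 = f(L/D)V²/2g = 41.85 m
Pipe 2: V = 0.1018 m/s, Re = 3.51×10^4, ε/D = 1.26×10^-4, f = 0.02295, h_2 = f(L/D)V²/2g = 0.07345 m
Pipe 3: V = 0.8281 m/s, Re = 1.00×10^5, ε/D = 0.00107, f = 0.02257, h_3 = f(L/D)V²/2g = 12.02 m
Series → Q common, losses add: H = Σh = 53.95 m

H ≈ 53.9 m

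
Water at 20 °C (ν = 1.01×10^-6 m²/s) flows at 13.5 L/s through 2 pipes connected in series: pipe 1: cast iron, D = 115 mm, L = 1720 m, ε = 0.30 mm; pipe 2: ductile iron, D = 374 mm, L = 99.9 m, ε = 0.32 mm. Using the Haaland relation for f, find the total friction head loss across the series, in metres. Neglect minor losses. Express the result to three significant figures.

H ≈ 33.6 m

Pipe 1: V = 1.300 m/s, Re = 1.48×10^5, ε/D = 0.00261, f = 0.02610, h_1 = f(L/D)V²/2g = 33.61 m
Pipe 2: V = 0.1229 m/s, Re = 4.55×10^4, ε/D = 8.56×10^-4, f = 0.02364, h_2 = f(L/D)V²/2g = 0.004861 m
Series → Q common, losses add: H = Σh = 33.61 m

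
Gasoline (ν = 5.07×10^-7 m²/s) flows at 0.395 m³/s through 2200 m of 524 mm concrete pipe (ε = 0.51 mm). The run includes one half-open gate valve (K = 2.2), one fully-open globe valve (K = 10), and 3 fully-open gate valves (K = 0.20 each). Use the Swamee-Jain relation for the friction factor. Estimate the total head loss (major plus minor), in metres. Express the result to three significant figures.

V = 4Q/(πD²) = 1.832 m/s; V²/2g = 0.1710 m
Re = 1.89×10^6, ε/D = 9.73×10^-4 → f = 0.01973 (Swamee-Jain)
Major: h_f = f(L/D)·V²/2g = 0.01973·4198·0.1710 = 14.17 m
Minor: ΣK = 12.8; h_m = ΣK·V²/2g = 2.189 m
Total H_L = 14.17 + 2.189 = 16.36 m

H_L ≈ 16.4 m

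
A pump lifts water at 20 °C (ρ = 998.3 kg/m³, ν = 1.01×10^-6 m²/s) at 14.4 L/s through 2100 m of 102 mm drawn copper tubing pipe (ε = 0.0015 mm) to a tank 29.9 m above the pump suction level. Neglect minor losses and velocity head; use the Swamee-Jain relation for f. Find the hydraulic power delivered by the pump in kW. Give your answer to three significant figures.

V = 4Q/(πD²) = 1.762 m/s; Re = 1.78×10^5; ε/D = 1.47×10^-5; f = 0.01602
h_f = f(L/D)V²/2g = 52.20 m
Total head H = z + h_f = 29.9 + 52.20 = 82.10 m
P_hyd = ρgQH = 998.3·9.81·0.0144·82.10 = 11.58 kW

P_hyd ≈ 11.6 kW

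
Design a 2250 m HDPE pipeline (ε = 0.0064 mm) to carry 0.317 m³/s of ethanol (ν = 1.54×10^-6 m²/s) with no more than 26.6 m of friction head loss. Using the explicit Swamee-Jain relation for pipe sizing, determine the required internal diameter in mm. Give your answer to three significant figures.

Swamee-Jain (Type III): D = 0.66·[ε^1.25·(LQ²/(gh_f))^4.75 + ν·Q^9.4·(L/(gh_f))^5.2]^0.04
LQ²/(gh_f) = 0.8665; L/(gh_f) = 8.622
Term 1 = ε^1.25·(…)^4.75 = 1.63×10^-7; Term 2 = ν·Q^9.4·(…)^5.2 = 2.31×10^-6
D = 0.66·(1.63×10^-7 + 2.31×10^-6)^0.04 = 0.3938 m = 394 mm
Check: V = 2.60 m/s, Re = 6.66×10^5, f = 0.01275, h_f = 25.2 m ≈ 26.6 m ✓

D ≈ 394 mm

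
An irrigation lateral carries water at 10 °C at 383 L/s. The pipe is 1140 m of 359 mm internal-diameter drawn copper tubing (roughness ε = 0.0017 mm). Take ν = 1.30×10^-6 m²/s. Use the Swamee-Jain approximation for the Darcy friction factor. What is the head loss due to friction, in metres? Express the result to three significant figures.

h_f ≈ 27.0 m

V = 4Q/(πD²) = 4·0.383/(π·0.359²) = 3.784 m/s
Re = VD/ν = 3.784·0.359/1.30×10^-6 = 1.04×10^6 → turbulent
ε/D = 0.0017/359 = 4.74×10^-6
Swamee-Jain: f = 0.01164
h_f = f(L/D)V²/(2g) = 0.01164·(1140/0.359)·3.784²/(2·9.81) = 26.98 m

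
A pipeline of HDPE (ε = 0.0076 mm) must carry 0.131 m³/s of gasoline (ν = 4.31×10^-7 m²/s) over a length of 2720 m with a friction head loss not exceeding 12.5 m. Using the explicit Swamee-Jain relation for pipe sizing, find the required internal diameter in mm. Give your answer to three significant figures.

D ≈ 328 mm

Swamee-Jain (Type III): D = 0.66·[ε^1.25·(LQ²/(gh_f))^4.75 + ν·Q^9.4·(L/(gh_f))^5.2]^0.04
LQ²/(gh_f) = 0.3807; L/(gh_f) = 22.18
Term 1 = ε^1.25·(…)^4.75 = 4.06×10^-9; Term 2 = ν·Q^9.4·(…)^5.2 = 2.17×10^-8
D = 0.66·(4.06×10^-9 + 2.17×10^-8)^0.04 = 0.3281 m = 328 mm
Check: V = 1.55 m/s, Re = 1.18×10^6, f = 0.01189, h_f = 12.1 m ≈ 12.5 m ✓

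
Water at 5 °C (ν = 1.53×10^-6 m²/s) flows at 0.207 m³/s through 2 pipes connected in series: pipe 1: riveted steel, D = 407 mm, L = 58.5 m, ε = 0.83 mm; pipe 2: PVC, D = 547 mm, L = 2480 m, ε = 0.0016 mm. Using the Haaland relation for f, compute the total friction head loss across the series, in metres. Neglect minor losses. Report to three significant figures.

Pipe 1: V = 1.591 m/s, Re = 4.23×10^5, ε/D = 0.00204, f = 0.02396, h_1 = f(L/D)V²/2g = 0.4444 m
Pipe 2: V = 0.8809 m/s, Re = 3.15×10^5, ε/D = 2.93×10^-6, f = 0.01424, h_2 = f(L/D)V²/2g = 2.553 m
Series → Q common, losses add: H = Σh = 2.997 m

H ≈ 3.00 m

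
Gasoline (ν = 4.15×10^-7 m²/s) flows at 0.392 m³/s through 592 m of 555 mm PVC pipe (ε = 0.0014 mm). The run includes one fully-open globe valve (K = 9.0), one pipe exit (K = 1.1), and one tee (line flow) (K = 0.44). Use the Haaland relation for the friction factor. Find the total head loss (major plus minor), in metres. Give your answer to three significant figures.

V = 4Q/(πD²) = 1.620 m/s; V²/2g = 0.1338 m
Re = 2.17×10^6, ε/D = 2.52×10^-6 → f = 0.01029 (Haaland)
Major: h_f = f(L/D)·V²/2g = 0.01029·1067·0.1338 = 1.468 m
Minor: ΣK = 10.5; h_m = ΣK·V²/2g = 1.410 m
Total H_L = 1.468 + 1.410 = 2.879 m

H_L ≈ 2.88 m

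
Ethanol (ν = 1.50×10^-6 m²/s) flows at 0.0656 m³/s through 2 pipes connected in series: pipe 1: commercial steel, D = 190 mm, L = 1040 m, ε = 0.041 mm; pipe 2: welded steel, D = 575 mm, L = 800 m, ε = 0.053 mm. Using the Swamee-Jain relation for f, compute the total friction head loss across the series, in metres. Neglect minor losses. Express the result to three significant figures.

Pipe 1: V = 2.314 m/s, Re = 2.93×10^5, ε/D = 2.16×10^-4, f = 0.01648, h_1 = f(L/D)V²/2g = 24.61 m
Pipe 2: V = 0.2526 m/s, Re = 9.68×10^4, ε/D = 9.22×10^-5, f = 0.01852, h_2 = f(L/D)V²/2g = 0.08381 m
Series → Q common, losses add: H = Σh = 24.69 m

H ≈ 24.7 m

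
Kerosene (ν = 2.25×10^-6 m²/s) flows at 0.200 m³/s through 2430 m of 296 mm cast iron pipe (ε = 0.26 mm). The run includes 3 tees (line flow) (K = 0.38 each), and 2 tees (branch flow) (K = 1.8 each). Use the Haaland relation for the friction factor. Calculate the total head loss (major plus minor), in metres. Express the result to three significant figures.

V = 4Q/(πD²) = 2.906 m/s; V²/2g = 0.4305 m
Re = 3.82×10^5, ε/D = 8.78×10^-4 → f = 0.01981 (Haaland)
Major: h_f = f(L/D)·V²/2g = 0.01981·8209·0.4305 = 70.01 m
Minor: ΣK = 4.74; h_m = ΣK·V²/2g = 2.041 m
Total H_L = 70.01 + 2.041 = 72.05 m

H_L ≈ 72.0 m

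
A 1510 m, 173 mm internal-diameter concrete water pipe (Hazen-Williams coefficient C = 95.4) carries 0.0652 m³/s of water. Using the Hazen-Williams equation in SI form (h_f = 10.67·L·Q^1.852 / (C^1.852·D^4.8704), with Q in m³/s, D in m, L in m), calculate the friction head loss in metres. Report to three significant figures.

h_f = 10.67·1510·0.0652^1.852 / (95.4^1.852·0.173^4.8704) = 113.8 m

h_f ≈ 114 m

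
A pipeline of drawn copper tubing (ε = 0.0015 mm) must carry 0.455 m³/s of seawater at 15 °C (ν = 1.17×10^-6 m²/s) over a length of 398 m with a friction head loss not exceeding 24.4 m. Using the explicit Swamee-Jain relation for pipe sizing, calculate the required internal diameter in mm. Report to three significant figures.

Swamee-Jain (Type III): D = 0.66·[ε^1.25·(LQ²/(gh_f))^4.75 + ν·Q^9.4·(L/(gh_f))^5.2]^0.04
LQ²/(gh_f) = 0.3442; L/(gh_f) = 1.663
Term 1 = ε^1.25·(…)^4.75 = 3.31×10^-10; Term 2 = ν·Q^9.4·(…)^5.2 = 1.00×10^-8
D = 0.66·(3.31×10^-10 + 1.00×10^-8)^0.04 = 0.3164 m = 316 mm
Check: V = 5.79 m/s, Re = 1.57×10^6, f = 0.01094, h_f = 23.5 m ≈ 24.4 m ✓

D ≈ 316 mm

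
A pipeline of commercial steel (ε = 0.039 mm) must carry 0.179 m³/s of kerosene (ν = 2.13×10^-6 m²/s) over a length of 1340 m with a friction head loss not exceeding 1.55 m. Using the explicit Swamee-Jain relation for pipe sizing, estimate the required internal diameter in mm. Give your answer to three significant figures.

D ≈ 524 mm

Swamee-Jain (Type III): D = 0.66·[ε^1.25·(LQ²/(gh_f))^4.75 + ν·Q^9.4·(L/(gh_f))^5.2]^0.04
LQ²/(gh_f) = 2.824; L/(gh_f) = 88.13
Term 1 = ε^1.25·(…)^4.75 = 4.27×10^-4; Term 2 = ν·Q^9.4·(…)^5.2 = 0.00263
D = 0.66·(4.27×10^-4 + 0.00263)^0.04 = 0.5235 m = 524 mm
Check: V = 0.832 m/s, Re = 2.04×10^5, f = 0.01613, h_f = 1.45 m ≈ 1.55 m ✓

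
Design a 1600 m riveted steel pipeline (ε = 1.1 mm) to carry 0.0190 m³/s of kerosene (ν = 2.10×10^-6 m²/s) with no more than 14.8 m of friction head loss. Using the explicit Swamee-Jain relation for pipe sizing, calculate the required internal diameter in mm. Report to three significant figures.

D ≈ 165 mm

Swamee-Jain (Type III): D = 0.66·[ε^1.25·(LQ²/(gh_f))^4.75 + ν·Q^9.4·(L/(gh_f))^5.2]^0.04
LQ²/(gh_f) = 0.003978; L/(gh_f) = 11.02
Term 1 = ε^1.25·(…)^4.75 = 7.95×10^-16; Term 2 = ν·Q^9.4·(…)^5.2 = 3.65×10^-17
D = 0.66·(7.95×10^-16 + 3.65×10^-17)^0.04 = 0.1646 m = 165 mm
Check: V = 0.893 m/s, Re = 7.00×10^4, f = 0.03463, h_f = 13.7 m ≈ 14.8 m ✓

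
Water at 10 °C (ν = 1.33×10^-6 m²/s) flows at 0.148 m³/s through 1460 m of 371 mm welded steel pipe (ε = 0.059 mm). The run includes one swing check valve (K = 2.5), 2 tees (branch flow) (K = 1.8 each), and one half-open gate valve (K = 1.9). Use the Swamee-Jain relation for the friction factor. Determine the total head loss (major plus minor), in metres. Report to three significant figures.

V = 4Q/(πD²) = 1.369 m/s; V²/2g = 0.09553 m
Re = 3.82×10^5, ε/D = 1.59×10^-4 → f = 0.01553 (Swamee-Jain)
Major: h_f = f(L/D)·V²/2g = 0.01553·3935·0.09553 = 5.840 m
Minor: ΣK = 8.00; h_m = ΣK·V²/2g = 0.7643 m
Total H_L = 5.840 + 0.7643 = 6.604 m

H_L ≈ 6.60 m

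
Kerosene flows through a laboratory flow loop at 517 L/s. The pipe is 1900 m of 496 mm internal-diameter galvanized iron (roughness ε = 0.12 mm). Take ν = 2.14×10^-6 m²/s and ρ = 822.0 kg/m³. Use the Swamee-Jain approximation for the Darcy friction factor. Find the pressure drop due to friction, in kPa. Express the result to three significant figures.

V = 4Q/(πD²) = 4·0.517/(π·0.496²) = 2.676 m/s
Re = VD/ν = 2.676·0.496/2.14×10^-6 = 6.20×10^5 → turbulent
ε/D = 0.12/496 = 2.42×10^-4
Swamee-Jain: f = 0.01564
h_f = f(L/D)V²/(2g) = 0.01564·(1900/0.496)·2.676²/(2·9.81) = 21.87 m
Δp = ρg·h_f = 822.0·9.81·21.87 = 176.3 kPa

Δp ≈ 176 kPa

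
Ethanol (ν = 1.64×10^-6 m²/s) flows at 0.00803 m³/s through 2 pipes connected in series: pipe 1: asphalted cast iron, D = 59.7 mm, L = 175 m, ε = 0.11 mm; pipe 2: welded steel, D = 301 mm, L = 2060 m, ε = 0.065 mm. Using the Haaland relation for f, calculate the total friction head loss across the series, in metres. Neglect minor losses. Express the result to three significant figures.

Pipe 1: V = 2.869 m/s, Re = 1.04×10^5, ε/D = 0.00184, f = 0.02449, h_1 = f(L/D)V²/2g = 30.11 m
Pipe 2: V = 0.1128 m/s, Re = 2.07×10^4, ε/D = 2.16×10^-4, f = 0.02590, h_2 = f(L/D)V²/2g = 0.1150 m
Series → Q common, losses add: H = Σh = 30.22 m

H ≈ 30.2 m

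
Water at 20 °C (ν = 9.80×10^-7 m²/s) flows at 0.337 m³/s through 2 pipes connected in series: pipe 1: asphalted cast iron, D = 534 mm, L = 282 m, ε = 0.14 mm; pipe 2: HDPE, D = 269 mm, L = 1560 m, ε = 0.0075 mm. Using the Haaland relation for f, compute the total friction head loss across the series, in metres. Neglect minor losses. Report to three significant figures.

Pipe 1: V = 1.505 m/s, Re = 8.20×10^5, ε/D = 2.62×10^-4, f = 0.01538, h_1 = f(L/D)V²/2g = 0.9376 m
Pipe 2: V = 5.930 m/s, Re = 1.63×10^6, ε/D = 2.79×10^-5, f = 0.01141, h_2 = f(L/D)V²/2g = 118.6 m
Series → Q common, losses add: H = Σh = 119.5 m

H ≈ 120 m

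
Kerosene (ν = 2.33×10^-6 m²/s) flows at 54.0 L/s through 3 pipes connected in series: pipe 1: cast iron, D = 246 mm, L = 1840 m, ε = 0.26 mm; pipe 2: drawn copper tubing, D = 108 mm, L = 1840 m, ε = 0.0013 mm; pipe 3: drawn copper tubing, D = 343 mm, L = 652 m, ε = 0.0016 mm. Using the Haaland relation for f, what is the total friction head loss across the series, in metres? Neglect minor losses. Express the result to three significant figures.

H ≈ 455 m

Pipe 1: V = 1.136 m/s, Re = 1.20×10^5, ε/D = 0.00106, f = 0.02184, h_1 = f(L/D)V²/2g = 10.75 m
Pipe 2: V = 5.895 m/s, Re = 2.73×10^5, ε/D = 1.20×10^-5, f = 0.01469, h_2 = f(L/D)V²/2g = 443.2 m
Pipe 3: V = 0.5844 m/s, Re = 8.60×10^4, ε/D = 4.66×10^-6, f = 0.01841, h_3 = f(L/D)V²/2g = 0.6092 m
Series → Q common, losses add: H = Σh = 454.5 m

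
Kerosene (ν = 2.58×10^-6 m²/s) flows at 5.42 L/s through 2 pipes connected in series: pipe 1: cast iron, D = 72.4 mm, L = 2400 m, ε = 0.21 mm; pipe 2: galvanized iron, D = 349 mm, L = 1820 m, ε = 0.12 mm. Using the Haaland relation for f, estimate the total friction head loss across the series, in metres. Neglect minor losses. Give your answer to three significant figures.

H ≈ 84.8 m

Pipe 1: V = 1.317 m/s, Re = 3.69×10^4, ε/D = 0.00290, f = 0.02896, h_1 = f(L/D)V²/2g = 84.81 m
Pipe 2: V = 0.05666 m/s, Re = 7660, ε/D = 3.44×10^-4, f = 0.03362, h_2 = f(L/D)V²/2g = 0.02869 m
Series → Q common, losses add: H = Σh = 84.84 m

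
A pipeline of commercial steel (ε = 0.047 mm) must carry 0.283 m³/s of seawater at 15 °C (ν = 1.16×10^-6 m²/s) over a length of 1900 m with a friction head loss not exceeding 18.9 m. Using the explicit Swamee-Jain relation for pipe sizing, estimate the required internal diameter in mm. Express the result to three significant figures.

D ≈ 397 mm

Swamee-Jain (Type III): D = 0.66·[ε^1.25·(LQ²/(gh_f))^4.75 + ν·Q^9.4·(L/(gh_f))^5.2]^0.04
LQ²/(gh_f) = 0.8207; L/(gh_f) = 10.25
Term 1 = ε^1.25·(…)^4.75 = 1.52×10^-6; Term 2 = ν·Q^9.4·(…)^5.2 = 1.47×10^-6
D = 0.66·(1.52×10^-6 + 1.47×10^-6)^0.04 = 0.3968 m = 397 mm
Check: V = 2.29 m/s, Re = 7.83×10^5, f = 0.01405, h_f = 18.0 m ≈ 18.9 m ✓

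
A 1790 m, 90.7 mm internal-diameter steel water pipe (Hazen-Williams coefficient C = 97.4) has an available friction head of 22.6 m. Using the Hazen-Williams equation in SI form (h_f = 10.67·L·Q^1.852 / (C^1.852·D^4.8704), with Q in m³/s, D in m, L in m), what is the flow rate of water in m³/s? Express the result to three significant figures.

Rearranging: Q = [h_f·C^1.852·D^4.8704 / (10.67·L)]^(1/1.852)
Q = [22.6·97.4^1.852·0.0907^4.8704 / (10.67·1790)]^0.540 = 0.004644 m³/s

Q ≈ 0.00464 m³/s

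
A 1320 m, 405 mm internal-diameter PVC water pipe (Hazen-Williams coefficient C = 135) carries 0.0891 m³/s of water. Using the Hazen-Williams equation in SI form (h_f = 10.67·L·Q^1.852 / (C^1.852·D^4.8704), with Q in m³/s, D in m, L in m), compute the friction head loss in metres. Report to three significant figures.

h_f ≈ 1.48 m

h_f = 10.67·1320·0.0891^1.852 / (135^1.852·0.405^4.8704) = 1.480 m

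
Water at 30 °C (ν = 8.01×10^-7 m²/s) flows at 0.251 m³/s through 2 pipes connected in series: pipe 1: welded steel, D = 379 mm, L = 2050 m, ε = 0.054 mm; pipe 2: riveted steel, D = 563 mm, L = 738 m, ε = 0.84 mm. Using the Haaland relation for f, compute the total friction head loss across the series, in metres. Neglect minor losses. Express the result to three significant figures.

H ≈ 20.4 m

Pipe 1: V = 2.225 m/s, Re = 1.05×10^6, ε/D = 1.42×10^-4, f = 0.01387, h_1 = f(L/D)V²/2g = 18.92 m
Pipe 2: V = 1.008 m/s, Re = 7.09×10^5, ε/D = 0.00149, f = 0.02202, h_2 = f(L/D)V²/2g = 1.496 m
Series → Q common, losses add: H = Σh = 20.42 m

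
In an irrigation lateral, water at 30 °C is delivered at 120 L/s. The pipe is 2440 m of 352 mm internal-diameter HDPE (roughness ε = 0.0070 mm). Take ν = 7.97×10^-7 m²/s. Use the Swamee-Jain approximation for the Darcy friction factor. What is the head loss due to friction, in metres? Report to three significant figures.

V = 4Q/(πD²) = 4·0.120/(π·0.352²) = 1.233 m/s
Re = VD/ν = 1.233·0.352/7.97×10^-7 = 5.45×10^5 → turbulent
ε/D = 0.0070/352 = 1.99×10^-5
Swamee-Jain: f = 0.01322
h_f = f(L/D)V²/(2g) = 0.01322·(2440/0.352)·1.233²/(2·9.81) = 7.104 m

h_f ≈ 7.10 m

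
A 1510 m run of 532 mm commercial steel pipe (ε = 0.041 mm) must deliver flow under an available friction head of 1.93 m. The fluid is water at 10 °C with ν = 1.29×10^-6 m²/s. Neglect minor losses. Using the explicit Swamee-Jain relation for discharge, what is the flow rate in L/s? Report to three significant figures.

Swamee-Jain (Type II): Q = -0.965·√(gD⁵h_f/L)·ln[ε/(3.7D) + √(3.17ν²L/(gD³h_f))]
√(gD⁵h_f/L) = √(9.81·0.532⁵·1.93/1510) = 0.02312
ε/(3.7D) = 2.08×10^-5; √(3.17ν²L/(gD³h_f)) = 5.29×10^-5
Q = -0.965·0.02312·ln(7.369×10^-5) = 0.2123 m³/s
Check: V = 0.955 m/s, Re = 3.94×10^5, f = 0.01464, h_f = 1.93 m ≈ 1.93 m ✓

Q ≈ 212 L/s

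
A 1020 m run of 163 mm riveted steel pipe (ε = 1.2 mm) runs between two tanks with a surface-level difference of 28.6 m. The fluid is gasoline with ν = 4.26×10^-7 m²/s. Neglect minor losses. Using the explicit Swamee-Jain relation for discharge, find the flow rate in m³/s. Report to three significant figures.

Swamee-Jain (Type II): Q = -0.965·√(gD⁵h_f/L)·ln[ε/(3.7D) + √(3.17ν²L/(gD³h_f))]
√(gD⁵h_f/L) = √(9.81·0.163⁵·28.6/1020) = 0.005626
ε/(3.7D) = 0.00199; √(3.17ν²L/(gD³h_f)) = 2.20×10^-5
Q = -0.965·0.005626·ln(0.002012) = 0.03371 m³/s
Check: V = 1.62 m/s, Re = 6.18×10^5, f = 0.03446, h_f = 28.7 m ≈ 28.6 m ✓

Q ≈ 0.0337 m³/s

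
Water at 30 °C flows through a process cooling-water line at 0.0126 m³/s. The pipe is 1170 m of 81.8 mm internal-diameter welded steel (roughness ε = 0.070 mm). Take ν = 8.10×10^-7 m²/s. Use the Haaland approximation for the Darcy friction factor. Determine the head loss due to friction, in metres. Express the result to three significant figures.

V = 4Q/(πD²) = 4·0.0126/(π·0.0818²) = 2.398 m/s
Re = VD/ν = 2.398·0.0818/8.10×10^-7 = 2.42×10^5 → turbulent
ε/D = 0.070/81.8 = 8.56×10^-4
Haaland: f = 0.02010
h_f = f(L/D)V²/(2g) = 0.02010·(1170/0.0818)·2.398²/(2·9.81) = 84.23 m

h_f ≈ 84.2 m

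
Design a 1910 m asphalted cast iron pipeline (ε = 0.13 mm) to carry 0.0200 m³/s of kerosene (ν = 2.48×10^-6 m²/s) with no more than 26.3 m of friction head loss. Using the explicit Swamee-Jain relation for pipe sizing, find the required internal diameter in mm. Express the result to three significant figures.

Swamee-Jain (Type III): D = 0.66·[ε^1.25·(LQ²/(gh_f))^4.75 + ν·Q^9.4·(L/(gh_f))^5.2]^0.04
LQ²/(gh_f) = 0.002961; L/(gh_f) = 7.403
Term 1 = ε^1.25·(…)^4.75 = 1.35×10^-17; Term 2 = ν·Q^9.4·(…)^5.2 = 8.81×10^-18
D = 0.66·(1.35×10^-17 + 8.81×10^-18)^0.04 = 0.1424 m = 142 mm
Check: V = 1.26 m/s, Re = 7.21×10^4, f = 0.02283, h_f = 24.6 m ≈ 26.3 m ✓

D ≈ 142 mm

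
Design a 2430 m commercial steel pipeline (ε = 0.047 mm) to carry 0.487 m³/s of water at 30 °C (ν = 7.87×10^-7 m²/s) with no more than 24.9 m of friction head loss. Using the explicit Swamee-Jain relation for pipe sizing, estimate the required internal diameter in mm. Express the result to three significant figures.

D ≈ 481 mm

Swamee-Jain (Type III): D = 0.66·[ε^1.25·(LQ²/(gh_f))^4.75 + ν·Q^9.4·(L/(gh_f))^5.2]^0.04
LQ²/(gh_f) = 2.359; L/(gh_f) = 9.948
Term 1 = ε^1.25·(…)^4.75 = 2.30×10^-4; Term 2 = ν·Q^9.4·(…)^5.2 = 1.40×10^-4
D = 0.66·(2.30×10^-4 + 1.40×10^-4)^0.04 = 0.4811 m = 481 mm
Check: V = 2.68 m/s, Re = 1.64×10^6, f = 0.01299, h_f = 24.0 m ≈ 24.9 m ✓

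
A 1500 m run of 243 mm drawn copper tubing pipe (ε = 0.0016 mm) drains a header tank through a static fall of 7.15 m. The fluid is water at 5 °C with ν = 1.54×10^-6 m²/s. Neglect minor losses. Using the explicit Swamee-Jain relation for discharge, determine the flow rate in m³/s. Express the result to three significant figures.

Q ≈ 0.0555 m³/s

Swamee-Jain (Type II): Q = -0.965·√(gD⁵h_f/L)·ln[ε/(3.7D) + √(3.17ν²L/(gD³h_f))]
√(gD⁵h_f/L) = √(9.81·0.243⁵·7.15/1500) = 0.006294
ε/(3.7D) = 1.78×10^-6; √(3.17ν²L/(gD³h_f)) = 1.06×10^-4
Q = -0.965·0.006294·ln(1.076×10^-4) = 0.05550 m³/s
Check: V = 1.20 m/s, Re = 1.89×10^5, f = 0.01577, h_f = 7.10 m ≈ 7.15 m ✓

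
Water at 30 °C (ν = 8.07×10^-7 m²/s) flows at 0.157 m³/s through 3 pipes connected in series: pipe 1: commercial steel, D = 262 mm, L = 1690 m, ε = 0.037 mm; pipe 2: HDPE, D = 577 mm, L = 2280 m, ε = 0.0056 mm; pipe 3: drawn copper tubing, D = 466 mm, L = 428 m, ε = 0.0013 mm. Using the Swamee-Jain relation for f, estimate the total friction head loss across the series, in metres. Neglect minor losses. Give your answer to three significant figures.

Pipe 1: V = 2.912 m/s, Re = 9.45×10^5, ε/D = 1.41×10^-4, f = 0.01413, h_1 = f(L/D)V²/2g = 39.40 m
Pipe 2: V = 0.6004 m/s, Re = 4.29×10^5, ε/D = 9.71×10^-6, f = 0.01360, h_2 = f(L/D)V²/2g = 0.9873 m
Pipe 3: V = 0.9205 m/s, Re = 5.32×10^5, ε/D = 2.79×10^-6, f = 0.01300, h_3 = f(L/D)V²/2g = 0.5155 m
Series → Q common, losses add: H = Σh = 40.90 m

H ≈ 40.9 m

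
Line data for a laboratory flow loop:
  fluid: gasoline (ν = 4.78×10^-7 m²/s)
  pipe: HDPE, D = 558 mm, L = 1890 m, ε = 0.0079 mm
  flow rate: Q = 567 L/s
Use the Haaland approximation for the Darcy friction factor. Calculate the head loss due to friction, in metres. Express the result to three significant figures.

h_f ≈ 9.63 m

V = 4Q/(πD²) = 4·0.567/(π·0.558²) = 2.319 m/s
Re = VD/ν = 2.319·0.558/4.78×10^-7 = 2.71×10^6 → turbulent
ε/D = 0.0079/558 = 1.42×10^-5
Haaland: f = 0.01038
h_f = f(L/D)V²/(2g) = 0.01038·(1890/0.558)·2.319²/(2·9.81) = 9.631 m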